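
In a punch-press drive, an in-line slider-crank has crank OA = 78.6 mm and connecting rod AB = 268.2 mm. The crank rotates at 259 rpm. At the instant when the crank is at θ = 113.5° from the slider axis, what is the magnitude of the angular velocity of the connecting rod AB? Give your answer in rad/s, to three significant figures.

3.29

ω = 27.12 rad/s (converted from 259 rpm).
The rod makes angle φ with the slider axis where L sinφ = r sinθ; differentiating, L cosφ·φ̇ = r ω cosθ.
L cosφ = √(L² − r² sin²θ) = 0.25833 m.
|ω_rod| = r ω |cosθ| / √(L² − r² sin²θ) = 0.0786·27.12·0.39875/0.25833 = 3.2906 rad/s.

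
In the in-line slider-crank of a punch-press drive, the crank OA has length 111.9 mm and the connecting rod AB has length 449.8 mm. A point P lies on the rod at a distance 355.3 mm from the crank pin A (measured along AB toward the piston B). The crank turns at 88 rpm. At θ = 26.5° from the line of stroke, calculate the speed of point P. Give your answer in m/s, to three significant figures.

ω = 9.215 rad/s.  Crank-pin speed |V_A| = rω = 1.0312 m/s, perpendicular to OA.
Rod angle: sinφ = −(r/L) sinθ ⇒ φ = -6.373°; ω_rod = −rω cosθ/√(L²−r²sin²θ) = -2.0645 rad/s.
V_P = V_A + ω_rod × AP, with AP = 0.3553 m along the rod.
Components: V_Px = −rω sinθ − a·ω_rod·sinφ = -0.54154 m/s;  V_Py = rω cosθ + a·ω_rod·cosφ = +0.19389 m/s.
|V_P| = √(V_Px² + V_Py²) = 0.5752 m/s.

0.575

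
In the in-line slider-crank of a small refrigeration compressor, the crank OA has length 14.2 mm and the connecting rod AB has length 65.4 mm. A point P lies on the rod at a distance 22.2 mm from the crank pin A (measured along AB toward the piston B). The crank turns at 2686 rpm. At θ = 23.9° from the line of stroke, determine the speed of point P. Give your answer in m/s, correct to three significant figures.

2.97

ω = 281.3 rad/s.  Crank-pin speed |V_A| = rω = 3.9941 m/s, perpendicular to OA.
Rod angle: sinφ = −(r/L) sinθ ⇒ φ = -5.047°; ω_rod = −rω cosθ/√(L²−r²sin²θ) = -56.053 rad/s.
V_P = V_A + ω_rod × AP, with AP = 0.0222 m along the rod.
Components: V_Px = −rω sinθ − a·ω_rod·sinφ = -1.7277 m/s;  V_Py = rω cosθ + a·ω_rod·cosφ = +2.4121 m/s.
|V_P| = √(V_Px² + V_Py²) = 2.967 m/s.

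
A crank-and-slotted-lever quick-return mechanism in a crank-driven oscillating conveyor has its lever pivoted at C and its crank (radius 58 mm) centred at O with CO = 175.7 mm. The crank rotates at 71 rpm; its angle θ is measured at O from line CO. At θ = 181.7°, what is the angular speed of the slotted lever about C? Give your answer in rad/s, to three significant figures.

ω = 7.435 rad/s (from 71 rpm).
Crank pin A relative to C: A = (d + r cosθ, r sinθ); lever angle φ = atan2(r sinθ, d + r cosθ).
Differentiating tanφ: φ̇ = rω(d cosθ + r)/(d² + r² + 2dr cosθ).
d² + r² + 2dr cosθ = |CA|² = 0.0138623 m²;  d cosθ + r = -0.11762 m.
|ω_lever| = |0.058·7.435·-0.11762| / 0.0138623 = 3.6591 rad/s.

3.66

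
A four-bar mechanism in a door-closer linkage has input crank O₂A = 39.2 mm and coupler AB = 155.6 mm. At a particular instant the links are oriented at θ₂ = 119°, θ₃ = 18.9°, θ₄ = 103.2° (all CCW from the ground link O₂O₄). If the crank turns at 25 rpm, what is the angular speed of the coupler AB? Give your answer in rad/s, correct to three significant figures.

ω₂ = 2.618 rad/s (from 25 rpm).
Differentiating the loop-closure r₂e^{iθ₂}+r₃e^{iθ₃}=r₁+r₄e^{iθ₄} gives r₂ω₂e^{iθ₂}+r₃ω₃e^{iθ₃}=r₄ω₄e^{iθ₄}.
Eliminating the other unknown: ω₃ = r₂ω₂ sin(θ₄−θ₂) / [r₃ sin(θ₃−θ₄)].
Numerator sine = -0.27228; denominator sine = -0.99506.
Result = 0.0392·2.618·(-0.27228) / (0.1556·(-0.99506)) = +0.18047 rad/s; magnitude 0.18047 rad/s.

0.180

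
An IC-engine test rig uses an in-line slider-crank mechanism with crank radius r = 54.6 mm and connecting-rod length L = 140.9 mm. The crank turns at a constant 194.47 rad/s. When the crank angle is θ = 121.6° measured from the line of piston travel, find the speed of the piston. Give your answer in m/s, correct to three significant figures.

7.10

ω = 194.5 rad/s
For an in-line slider-crank, x = r cosθ + √(L² − r² sin²θ), so v = −rω sinθ·[1 + r cosθ/√(L² − r² sin²θ)].
With r = 0.0546 m, L = 0.1409 m, θ = 121.6°: √(L² − r² sin²θ) = 0.133 m.
v = −0.0546·194.5·0.85173·[1 + 0.0546·-0.52399/0.133] = -7.0984 m/s.
|v| = 7.0984 m/s.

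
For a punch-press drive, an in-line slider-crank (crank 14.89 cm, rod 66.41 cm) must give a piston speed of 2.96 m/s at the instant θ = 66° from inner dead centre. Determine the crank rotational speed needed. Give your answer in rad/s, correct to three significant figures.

19.9

For an in-line slider-crank, |v_piston| = rω|sinθ|·[1 + r cosθ/√(L² − r² sin²θ)].
With r = 0.1489 m, L = 0.6641 m, θ = 66°: the bracketed kinematic factor |dx/dθ| = 0.1487 m.
ω = v/|dx/dθ| = 2.96/0.1487 = 19.906 rad/s.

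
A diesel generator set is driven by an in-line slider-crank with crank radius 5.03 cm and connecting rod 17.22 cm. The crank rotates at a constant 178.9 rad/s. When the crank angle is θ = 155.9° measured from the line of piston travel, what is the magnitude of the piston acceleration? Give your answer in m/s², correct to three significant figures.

1150

ω = 178.9 rad/s
x(θ) = r cosθ + √(L² − r² sin²θ); with ω constant, a = ω²·d²x/dθ².
d²x/dθ² = −r cosθ − r²(cos2θ)/√u − r⁴ sin²2θ/(4u^{3/2}),  u = L² − r² sin²θ = 0.029231 m².
Substituting r = 0.0503 m, L = 0.1722 m, θ = 155.9°: d²x/dθ² = +0.035874 m.
a = ω²·d²x/dθ² = (178.9)²·(+0.035874) = +1148.2 m/s²;  |a| = 1148.2 m/s².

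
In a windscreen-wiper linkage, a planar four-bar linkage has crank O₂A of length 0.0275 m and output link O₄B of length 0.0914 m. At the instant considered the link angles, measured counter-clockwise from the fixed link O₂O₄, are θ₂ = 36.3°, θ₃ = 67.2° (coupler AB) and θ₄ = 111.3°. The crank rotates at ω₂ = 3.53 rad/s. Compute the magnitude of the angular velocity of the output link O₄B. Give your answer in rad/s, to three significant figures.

0.784

ω₂ = 3.53 rad/s
Differentiating the loop-closure r₂e^{iθ₂}+r₃e^{iθ₃}=r₁+r₄e^{iθ₄} gives r₂ω₂e^{iθ₂}+r₃ω₃e^{iθ₃}=r₄ω₄e^{iθ₄}.
Eliminating the other unknown: ω₄ = r₂ω₂ sin(θ₂−θ₃) / [r₄ sin(θ₄−θ₃)].
Numerator sine = -0.51354; denominator sine = +0.69591.
Result = 0.0275·3.53·(-0.51354) / (0.0914·(+0.69591)) = -0.78376 rad/s; magnitude 0.78376 rad/s.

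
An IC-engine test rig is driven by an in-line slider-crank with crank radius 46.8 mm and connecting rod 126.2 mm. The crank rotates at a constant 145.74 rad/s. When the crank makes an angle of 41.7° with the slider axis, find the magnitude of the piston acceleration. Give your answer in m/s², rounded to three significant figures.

800

ω = 145.7 rad/s
x(θ) = r cosθ + √(L² − r² sin²θ); with ω constant, a = ω²·d²x/dθ².
d²x/dθ² = −r cosθ − r²(cos2θ)/√u − r⁴ sin²2θ/(4u^{3/2}),  u = L² − r² sin²θ = 0.0149572 m².
Substituting r = 0.0468 m, L = 0.1262 m, θ = 41.7°: d²x/dθ² = -0.037648 m.
a = ω²·d²x/dθ² = (145.7)²·(-0.037648) = -799.65 m/s²;  |a| = 799.65 m/s².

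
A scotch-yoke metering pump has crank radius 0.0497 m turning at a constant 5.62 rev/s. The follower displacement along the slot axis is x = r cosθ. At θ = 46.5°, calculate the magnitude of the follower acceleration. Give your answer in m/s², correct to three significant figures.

ω = 35.31 rad/s (from 5.62 rev/s).
x = r cosθ ⇒ ẍ = −rω² cosθ (ω constant).
|a| = rω²|cosθ| = 0.0497·(35.31)²·|cos 46.5°| = 42.658 m/s².

42.7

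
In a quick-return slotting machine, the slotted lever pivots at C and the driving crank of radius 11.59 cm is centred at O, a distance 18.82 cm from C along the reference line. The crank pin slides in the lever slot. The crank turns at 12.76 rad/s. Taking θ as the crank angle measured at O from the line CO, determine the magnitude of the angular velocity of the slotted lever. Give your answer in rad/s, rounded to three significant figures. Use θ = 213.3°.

ω = 12.76 rad/s
Crank pin A relative to C: A = (d + r cosθ, r sinθ); lever angle φ = atan2(r sinθ, d + r cosθ).
Differentiating tanφ: φ̇ = rω(d cosθ + r)/(d² + r² + 2dr cosθ).
d² + r² + 2dr cosθ = |CA|² = 0.0123902 m²;  d cosθ + r = -0.041399 m.
|ω_lever| = |0.1159·12.76·-0.041399| / 0.0123902 = 4.9414 rad/s.

4.94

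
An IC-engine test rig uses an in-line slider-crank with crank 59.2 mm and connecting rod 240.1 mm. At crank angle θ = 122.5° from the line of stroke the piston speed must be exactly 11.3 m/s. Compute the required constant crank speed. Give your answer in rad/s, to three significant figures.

262

For an in-line slider-crank, |v_piston| = rω|sinθ|·[1 + r cosθ/√(L² − r² sin²θ)].
With r = 0.0592 m, L = 0.2401 m, θ = 122.5°: the bracketed kinematic factor |dx/dθ| = 0.043166 m.
ω = v/|dx/dθ| = 11.3/0.043166 = 261.78 rad/s.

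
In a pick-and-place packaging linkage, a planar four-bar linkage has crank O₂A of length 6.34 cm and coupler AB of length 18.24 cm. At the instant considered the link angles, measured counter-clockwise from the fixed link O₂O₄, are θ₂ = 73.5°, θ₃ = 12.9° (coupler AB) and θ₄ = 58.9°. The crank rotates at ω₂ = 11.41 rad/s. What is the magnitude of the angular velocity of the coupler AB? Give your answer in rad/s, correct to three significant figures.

1.39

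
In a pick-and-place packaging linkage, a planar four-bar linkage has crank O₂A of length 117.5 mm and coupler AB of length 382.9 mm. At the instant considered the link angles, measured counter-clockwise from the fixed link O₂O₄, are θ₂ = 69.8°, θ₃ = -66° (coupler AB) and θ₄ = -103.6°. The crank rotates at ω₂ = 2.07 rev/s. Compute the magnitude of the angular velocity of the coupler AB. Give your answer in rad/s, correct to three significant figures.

ω₂ = 13.01 rad/s (from 2.07 rev/s).
Differentiating the loop-closure r₂e^{iθ₂}+r₃e^{iθ₃}=r₁+r₄e^{iθ₄} gives r₂ω₂e^{iθ₂}+r₃ω₃e^{iθ₃}=r₄ω₄e^{iθ₄}.
Eliminating the other unknown: ω₃ = r₂ω₂ sin(θ₄−θ₂) / [r₃ sin(θ₃−θ₄)].
Numerator sine = -0.11494; denominator sine = +0.61015.
Result = 0.1175·13.01·(-0.11494) / (0.3829·(+0.61015)) = -0.75185 rad/s; magnitude 0.75185 rad/s.

0.752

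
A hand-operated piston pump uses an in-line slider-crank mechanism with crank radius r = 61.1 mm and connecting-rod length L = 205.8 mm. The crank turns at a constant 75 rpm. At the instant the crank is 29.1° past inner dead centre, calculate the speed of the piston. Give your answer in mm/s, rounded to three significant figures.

295

ω = 2π·75/60 = 7.854 rad/s
For an in-line slider-crank, x = r cosθ + √(L² − r² sin²θ), so v = −rω sinθ·[1 + r cosθ/√(L² − r² sin²θ)].
With r = 0.0611 m, L = 0.2058 m, θ = 29.1°: √(L² − r² sin²θ) = 0.20364 m.
v = −0.0611·7.854·0.48634·[1 + 0.0611·0.87377/0.20364] = -0.29457 m/s.
|v| = 0.29457 m/s = 294.57 mm/s.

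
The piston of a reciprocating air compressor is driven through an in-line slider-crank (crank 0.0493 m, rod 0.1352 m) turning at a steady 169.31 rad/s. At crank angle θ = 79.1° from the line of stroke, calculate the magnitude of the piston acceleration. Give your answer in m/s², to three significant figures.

242

ω = 169.3 rad/s
x(θ) = r cosθ + √(L² − r² sin²θ); with ω constant, a = ω²·d²x/dθ².
d²x/dθ² = −r cosθ − r²(cos2θ)/√u − r⁴ sin²2θ/(4u^{3/2}),  u = L² − r² sin²θ = 0.0159355 m².
Substituting r = 0.0493 m, L = 0.1352 m, θ = 79.1°: d²x/dθ² = +0.008453 m.
a = ω²·d²x/dθ² = (169.3)²·(+0.008453) = +242.31 m/s²;  |a| = 242.31 m/s².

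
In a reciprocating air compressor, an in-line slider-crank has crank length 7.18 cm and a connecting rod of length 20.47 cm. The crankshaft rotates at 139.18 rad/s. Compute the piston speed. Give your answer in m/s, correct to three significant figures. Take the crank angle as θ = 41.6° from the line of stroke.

8.42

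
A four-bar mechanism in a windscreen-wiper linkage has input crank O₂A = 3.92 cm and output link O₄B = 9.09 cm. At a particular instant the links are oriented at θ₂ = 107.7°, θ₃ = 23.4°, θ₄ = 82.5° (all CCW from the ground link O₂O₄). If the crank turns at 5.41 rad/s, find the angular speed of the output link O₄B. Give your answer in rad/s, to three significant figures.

2.71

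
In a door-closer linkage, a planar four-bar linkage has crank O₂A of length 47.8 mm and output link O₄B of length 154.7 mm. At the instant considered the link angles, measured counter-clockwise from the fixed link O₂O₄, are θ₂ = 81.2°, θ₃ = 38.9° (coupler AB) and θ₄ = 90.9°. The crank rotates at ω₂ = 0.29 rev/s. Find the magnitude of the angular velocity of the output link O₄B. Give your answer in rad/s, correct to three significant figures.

0.481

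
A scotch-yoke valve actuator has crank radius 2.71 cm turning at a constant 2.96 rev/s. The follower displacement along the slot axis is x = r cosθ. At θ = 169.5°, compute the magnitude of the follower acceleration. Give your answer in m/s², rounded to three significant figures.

9.22

ω = 18.6 rad/s (from 2.96 rev/s).
x = r cosθ ⇒ ẍ = −rω² cosθ (ω constant).
|a| = rω²|cosθ| = 0.0271·(18.6)²·|cos 169.5°| = 9.2168 m/s².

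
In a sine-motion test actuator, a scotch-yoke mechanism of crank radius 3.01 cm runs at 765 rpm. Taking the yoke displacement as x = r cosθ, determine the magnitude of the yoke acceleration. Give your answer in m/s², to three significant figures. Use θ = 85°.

16.8

ω = 80.11 rad/s (from 765 rpm).
x = r cosθ ⇒ ẍ = −rω² cosθ (ω constant).
|a| = rω²|cosθ| = 0.0301·(80.11)²·|cos 85°| = 16.836 m/s².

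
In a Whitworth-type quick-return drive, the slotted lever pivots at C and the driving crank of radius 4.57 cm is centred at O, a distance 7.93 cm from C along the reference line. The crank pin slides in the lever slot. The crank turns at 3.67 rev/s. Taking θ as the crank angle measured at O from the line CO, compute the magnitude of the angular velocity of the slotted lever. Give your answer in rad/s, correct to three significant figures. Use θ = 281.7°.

6.61

ω = 23.06 rad/s (from 3.67 rev/s).
Crank pin A relative to C: A = (d + r cosθ, r sinθ); lever angle φ = atan2(r sinθ, d + r cosθ).
Differentiating tanφ: φ̇ = rω(d cosθ + r)/(d² + r² + 2dr cosθ).
d² + r² + 2dr cosθ = |CA|² = 0.00984679 m²;  d cosθ + r = +0.061781 m.
|ω_lever| = |0.0457·23.06·+0.061781| / 0.00984679 = 6.6118 rad/s.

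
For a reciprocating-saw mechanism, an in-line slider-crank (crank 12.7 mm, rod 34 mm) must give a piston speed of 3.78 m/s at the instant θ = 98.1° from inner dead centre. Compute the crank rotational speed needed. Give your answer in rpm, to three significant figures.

3040

For an in-line slider-crank, |v_piston| = rω|sinθ|·[1 + r cosθ/√(L² − r² sin²θ)].
With r = 0.0127 m, L = 0.034 m, θ = 98.1°: the bracketed kinematic factor |dx/dθ| = 0.011861 m.
ω = v/|dx/dθ| = 3.78/0.011861 = 318.69 rad/s.
N = 60ω/(2π) = 3043.3 rpm.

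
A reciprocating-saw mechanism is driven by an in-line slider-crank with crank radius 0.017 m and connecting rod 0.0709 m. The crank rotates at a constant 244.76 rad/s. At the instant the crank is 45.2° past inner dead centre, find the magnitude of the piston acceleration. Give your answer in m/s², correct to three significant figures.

ω = 244.8 rad/s
x(θ) = r cosθ + √(L² − r² sin²θ); with ω constant, a = ω²·d²x/dθ².
d²x/dθ² = −r cosθ − r²(cos2θ)/√u − r⁴ sin²2θ/(4u^{3/2}),  u = L² − r² sin²θ = 0.0048813 m².
Substituting r = 0.017 m, L = 0.0709 m, θ = 45.2°: d²x/dθ² = -0.012011 m.
a = ω²·d²x/dθ² = (244.8)²·(-0.012011) = -719.56 m/s²;  |a| = 719.56 m/s².

720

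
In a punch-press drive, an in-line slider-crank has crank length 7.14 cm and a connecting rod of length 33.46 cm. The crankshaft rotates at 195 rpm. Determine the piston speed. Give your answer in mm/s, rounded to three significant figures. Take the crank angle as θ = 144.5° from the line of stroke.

ω = 2π·195/60 = 20.42 rad/s
For an in-line slider-crank, x = r cosθ + √(L² − r² sin²θ), so v = −rω sinθ·[1 + r cosθ/√(L² − r² sin²θ)].
With r = 0.0714 m, L = 0.3346 m, θ = 144.5°: √(L² − r² sin²θ) = 0.33202 m.
v = −0.0714·20.42·0.58070·[1 + 0.0714·-0.81412/0.33202] = -0.69844 m/s.
|v| = 0.69844 m/s = 698.44 mm/s.

698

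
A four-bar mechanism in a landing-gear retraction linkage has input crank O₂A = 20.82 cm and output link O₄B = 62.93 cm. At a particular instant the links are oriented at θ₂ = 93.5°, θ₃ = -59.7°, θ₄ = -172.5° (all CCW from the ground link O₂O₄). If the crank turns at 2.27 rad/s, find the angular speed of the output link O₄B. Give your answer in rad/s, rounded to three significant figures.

0.367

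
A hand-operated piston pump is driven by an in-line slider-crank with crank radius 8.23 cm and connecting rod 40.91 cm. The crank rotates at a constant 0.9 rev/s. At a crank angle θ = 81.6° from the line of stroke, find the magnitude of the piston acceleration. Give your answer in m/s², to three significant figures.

0.132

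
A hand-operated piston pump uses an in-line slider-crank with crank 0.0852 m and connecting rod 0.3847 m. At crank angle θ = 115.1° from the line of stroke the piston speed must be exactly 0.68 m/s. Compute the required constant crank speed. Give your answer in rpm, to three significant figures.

For an in-line slider-crank, |v_piston| = rω|sinθ|·[1 + r cosθ/√(L² − r² sin²θ)].
With r = 0.0852 m, L = 0.3847 m, θ = 115.1°: the bracketed kinematic factor |dx/dθ| = 0.069756 m.
ω = v/|dx/dθ| = 0.68/0.069756 = 9.7483 rad/s.
N = 60ω/(2π) = 93.09 rpm.

93.1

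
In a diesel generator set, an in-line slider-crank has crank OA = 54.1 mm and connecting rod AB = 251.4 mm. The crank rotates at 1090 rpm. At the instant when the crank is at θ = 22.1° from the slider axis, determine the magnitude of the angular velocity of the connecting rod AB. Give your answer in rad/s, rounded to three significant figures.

22.8

ω = 114.1 rad/s (converted from 1090 rpm).
The rod makes angle φ with the slider axis where L sinφ = r sinθ; differentiating, L cosφ·φ̇ = r ω cosθ.
L cosφ = √(L² − r² sin²θ) = 0.25057 m.
|ω_rod| = r ω |cosθ| / √(L² − r² sin²θ) = 0.0541·114.1·0.92653/0.25057 = 22.834 rad/s.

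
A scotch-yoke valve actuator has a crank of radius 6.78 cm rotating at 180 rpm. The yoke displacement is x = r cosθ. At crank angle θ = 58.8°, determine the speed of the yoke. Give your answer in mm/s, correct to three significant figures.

1090

ω = 18.85 rad/s (from 180 rpm).
x = r cosθ ⇒ ẋ = −rω sinθ.
|v| = rω|sinθ| = 0.0678·18.85·|sin 58.8°| = 1.0932 m/s = 1093.2 mm/s.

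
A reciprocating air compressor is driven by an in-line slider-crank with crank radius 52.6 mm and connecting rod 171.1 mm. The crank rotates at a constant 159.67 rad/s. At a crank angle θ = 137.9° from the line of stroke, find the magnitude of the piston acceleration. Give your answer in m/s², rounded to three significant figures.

ω = 159.7 rad/s
x(θ) = r cosθ + √(L² − r² sin²θ); with ω constant, a = ω²·d²x/dθ².
d²x/dθ² = −r cosθ − r²(cos2θ)/√u − r⁴ sin²2θ/(4u^{3/2}),  u = L² − r² sin²θ = 0.0280316 m².
Substituting r = 0.0526 m, L = 0.1711 m, θ = 137.9°: d²x/dθ² = +0.036954 m.
a = ω²·d²x/dθ² = (159.7)²·(+0.036954) = +942.13 m/s²;  |a| = 942.13 m/s².

942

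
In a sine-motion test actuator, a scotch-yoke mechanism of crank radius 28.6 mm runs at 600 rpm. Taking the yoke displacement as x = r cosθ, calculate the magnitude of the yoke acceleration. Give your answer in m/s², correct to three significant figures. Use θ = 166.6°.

ω = 62.83 rad/s (from 600 rpm).
x = r cosθ ⇒ ẍ = −rω² cosθ (ω constant).
|a| = rω²|cosθ| = 0.0286·(62.83)²·|cos 166.6°| = 109.83 m/s².

110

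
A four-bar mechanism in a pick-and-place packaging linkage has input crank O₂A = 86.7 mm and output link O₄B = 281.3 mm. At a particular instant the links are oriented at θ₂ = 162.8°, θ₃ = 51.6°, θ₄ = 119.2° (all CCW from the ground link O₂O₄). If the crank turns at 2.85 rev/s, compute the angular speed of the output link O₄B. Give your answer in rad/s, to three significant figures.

ω₂ = 17.91 rad/s (from 2.85 rev/s).
Differentiating the loop-closure r₂e^{iθ₂}+r₃e^{iθ₃}=r₁+r₄e^{iθ₄} gives r₂ω₂e^{iθ₂}+r₃ω₃e^{iθ₃}=r₄ω₄e^{iθ₄}.
Eliminating the other unknown: ω₄ = r₂ω₂ sin(θ₂−θ₃) / [r₄ sin(θ₄−θ₃)].
Numerator sine = +0.93232; denominator sine = +0.92455.
Result = 0.0867·17.91·(+0.93232) / (0.2813·(+0.92455)) = +5.5656 rad/s; magnitude 5.5656 rad/s.

5.57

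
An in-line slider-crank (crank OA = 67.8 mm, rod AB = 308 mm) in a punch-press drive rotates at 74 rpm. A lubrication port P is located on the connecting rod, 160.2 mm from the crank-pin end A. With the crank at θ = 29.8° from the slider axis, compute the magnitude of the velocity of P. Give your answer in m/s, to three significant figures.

0.361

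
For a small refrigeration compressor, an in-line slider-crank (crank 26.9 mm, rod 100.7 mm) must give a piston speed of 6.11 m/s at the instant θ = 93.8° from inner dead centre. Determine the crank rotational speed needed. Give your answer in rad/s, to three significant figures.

For an in-line slider-crank, |v_piston| = rω|sinθ|·[1 + r cosθ/√(L² − r² sin²θ)].
With r = 0.0269 m, L = 0.1007 m, θ = 93.8°: the bracketed kinematic factor |dx/dθ| = 0.026348 m.
ω = v/|dx/dθ| = 6.11/0.026348 = 231.9 rad/s.

232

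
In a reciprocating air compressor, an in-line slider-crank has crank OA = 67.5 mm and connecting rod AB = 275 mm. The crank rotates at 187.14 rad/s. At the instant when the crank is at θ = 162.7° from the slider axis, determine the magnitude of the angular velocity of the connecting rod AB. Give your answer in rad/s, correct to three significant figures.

44.0

ω = 187.1 rad/s
The rod makes angle φ with the slider axis where L sinφ = r sinθ; differentiating, L cosφ·φ̇ = r ω cosθ.
L cosφ = √(L² − r² sin²θ) = 0.27427 m.
|ω_rod| = r ω |cosθ| / √(L² − r² sin²θ) = 0.0675·187.1·0.95476/0.27427 = 43.974 rad/s.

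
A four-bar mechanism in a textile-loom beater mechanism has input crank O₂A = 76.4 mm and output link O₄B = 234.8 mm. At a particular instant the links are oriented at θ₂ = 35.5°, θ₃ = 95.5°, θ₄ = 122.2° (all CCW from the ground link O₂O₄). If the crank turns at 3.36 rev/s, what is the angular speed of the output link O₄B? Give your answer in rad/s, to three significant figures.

ω₂ = 21.11 rad/s (from 3.36 rev/s).
Differentiating the loop-closure r₂e^{iθ₂}+r₃e^{iθ₃}=r₁+r₄e^{iθ₄} gives r₂ω₂e^{iθ₂}+r₃ω₃e^{iθ₃}=r₄ω₄e^{iθ₄}.
Eliminating the other unknown: ω₄ = r₂ω₂ sin(θ₂−θ₃) / [r₄ sin(θ₄−θ₃)].
Numerator sine = -0.86603; denominator sine = +0.44932.
Result = 0.0764·21.11·(-0.86603) / (0.2348·(+0.44932)) = -13.24 rad/s; magnitude 13.24 rad/s.

13.2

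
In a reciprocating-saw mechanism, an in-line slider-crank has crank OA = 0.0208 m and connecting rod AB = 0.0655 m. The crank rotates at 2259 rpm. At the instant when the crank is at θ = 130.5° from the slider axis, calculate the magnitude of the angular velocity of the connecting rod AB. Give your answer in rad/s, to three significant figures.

ω = 236.6 rad/s (converted from 2259 rpm).
The rod makes angle φ with the slider axis where L sinφ = r sinθ; differentiating, L cosφ·φ̇ = r ω cosθ.
L cosφ = √(L² − r² sin²θ) = 0.063562 m.
|ω_rod| = r ω |cosθ| / √(L² − r² sin²θ) = 0.0208·236.6·0.64945/0.063562 = 50.276 rad/s.

50.3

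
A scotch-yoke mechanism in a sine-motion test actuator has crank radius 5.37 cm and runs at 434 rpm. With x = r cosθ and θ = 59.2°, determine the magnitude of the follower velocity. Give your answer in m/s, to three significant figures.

2.10

ω = 45.45 rad/s (from 434 rpm).
x = r cosθ ⇒ ẋ = −rω sinθ.
|v| = rω|sinθ| = 0.0537·45.45·|sin 59.2°| = 2.0964 m/s.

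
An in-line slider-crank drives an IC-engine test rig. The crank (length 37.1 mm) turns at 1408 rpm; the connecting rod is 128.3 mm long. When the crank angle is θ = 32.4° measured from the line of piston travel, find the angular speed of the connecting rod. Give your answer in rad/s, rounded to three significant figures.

36.4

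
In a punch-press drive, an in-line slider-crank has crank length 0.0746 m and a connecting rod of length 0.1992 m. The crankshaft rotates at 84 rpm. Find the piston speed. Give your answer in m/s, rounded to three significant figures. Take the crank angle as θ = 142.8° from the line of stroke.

0.275

ω = 2π·84/60 = 8.796 rad/s
For an in-line slider-crank, x = r cosθ + √(L² − r² sin²θ), so v = −rω sinθ·[1 + r cosθ/√(L² − r² sin²θ)].
With r = 0.0746 m, L = 0.1992 m, θ = 142.8°: √(L² − r² sin²θ) = 0.19403 m.
v = −0.0746·8.796·0.60460·[1 + 0.0746·-0.79653/0.19403] = -0.27524 m/s.
|v| = 0.27524 m/s.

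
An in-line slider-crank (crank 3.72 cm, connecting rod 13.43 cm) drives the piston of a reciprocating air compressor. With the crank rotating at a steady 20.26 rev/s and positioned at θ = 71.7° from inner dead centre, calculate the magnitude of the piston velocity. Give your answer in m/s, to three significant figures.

ω = 2π·20.3 = 127.3 rad/s
For an in-line slider-crank, x = r cosθ + √(L² − r² sin²θ), so v = −rω sinθ·[1 + r cosθ/√(L² − r² sin²θ)].
With r = 0.0372 m, L = 0.1343 m, θ = 71.7°: √(L² − r² sin²θ) = 0.12957 m.
v = −0.0372·127.3·0.94943·[1 + 0.0372·0.31399/0.12957] = -4.9013 m/s.
|v| = 4.9013 m/s.

4.90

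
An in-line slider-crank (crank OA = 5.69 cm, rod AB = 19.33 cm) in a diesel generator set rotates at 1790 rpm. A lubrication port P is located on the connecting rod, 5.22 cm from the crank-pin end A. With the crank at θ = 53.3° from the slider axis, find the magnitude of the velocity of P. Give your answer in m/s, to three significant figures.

ω = 187.4 rad/s.  Crank-pin speed |V_A| = rω = 10.666 m/s, perpendicular to OA.
Rod angle: sinφ = −(r/L) sinθ ⇒ φ = -13.651°; ω_rod = −rω cosθ/√(L²−r²sin²θ) = -33.934 rad/s.
V_P = V_A + ω_rod × AP, with AP = 0.0522 m along the rod.
Components: V_Px = −rω sinθ − a·ω_rod·sinφ = -8.9696 m/s;  V_Py = rω cosθ + a·ω_rod·cosφ = +4.6528 m/s.
|V_P| = √(V_Px² + V_Py²) = 10.105 m/s.

10.1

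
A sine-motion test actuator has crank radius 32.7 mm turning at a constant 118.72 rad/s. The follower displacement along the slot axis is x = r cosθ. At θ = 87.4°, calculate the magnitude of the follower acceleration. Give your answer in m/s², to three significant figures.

ω = 118.7 rad/s
x = r cosθ ⇒ ẍ = −rω² cosθ (ω constant).
|a| = rω²|cosθ| = 0.0327·(118.7)²·|cos 87.4°| = 20.907 m/s².

20.9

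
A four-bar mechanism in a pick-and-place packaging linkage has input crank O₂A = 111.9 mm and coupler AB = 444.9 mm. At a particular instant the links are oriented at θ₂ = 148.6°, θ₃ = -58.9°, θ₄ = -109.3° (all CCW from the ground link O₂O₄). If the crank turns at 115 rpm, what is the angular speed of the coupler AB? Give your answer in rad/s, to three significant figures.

ω₂ = 12.04 rad/s (from 115 rpm).
Differentiating the loop-closure r₂e^{iθ₂}+r₃e^{iθ₃}=r₁+r₄e^{iθ₄} gives r₂ω₂e^{iθ₂}+r₃ω₃e^{iθ₃}=r₄ω₄e^{iθ₄}.
Eliminating the other unknown: ω₃ = r₂ω₂ sin(θ₄−θ₂) / [r₃ sin(θ₃−θ₄)].
Numerator sine = +0.97778; denominator sine = +0.77051.
Result = 0.1119·12.04·(+0.97778) / (0.4449·(+0.77051)) = +3.8438 rad/s; magnitude 3.8438 rad/s.

3.84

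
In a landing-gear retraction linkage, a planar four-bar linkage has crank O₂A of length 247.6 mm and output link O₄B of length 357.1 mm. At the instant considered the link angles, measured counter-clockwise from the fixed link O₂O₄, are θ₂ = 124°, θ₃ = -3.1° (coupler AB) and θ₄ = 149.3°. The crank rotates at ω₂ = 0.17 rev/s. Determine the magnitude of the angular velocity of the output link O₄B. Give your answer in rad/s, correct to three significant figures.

1.27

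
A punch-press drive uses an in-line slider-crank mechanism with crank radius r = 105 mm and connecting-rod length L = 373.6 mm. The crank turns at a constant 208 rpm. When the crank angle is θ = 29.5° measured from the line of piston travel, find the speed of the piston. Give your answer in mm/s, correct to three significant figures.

1400

ω = 2π·208/60 = 21.78 rad/s
For an in-line slider-crank, x = r cosθ + √(L² − r² sin²θ), so v = −rω sinθ·[1 + r cosθ/√(L² − r² sin²θ)].
With r = 0.105 m, L = 0.3736 m, θ = 29.5°: √(L² − r² sin²θ) = 0.37 m.
v = −0.105·21.78·0.49242·[1 + 0.105·0.87036/0.37] = -1.4044 m/s.
|v| = 1.4044 m/s = 1404.4 mm/s.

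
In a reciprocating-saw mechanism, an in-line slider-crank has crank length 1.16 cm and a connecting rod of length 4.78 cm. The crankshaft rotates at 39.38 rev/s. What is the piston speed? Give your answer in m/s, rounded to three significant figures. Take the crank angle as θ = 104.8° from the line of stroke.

2.60

ω = 2π·39.4 = 247.4 rad/s
For an in-line slider-crank, x = r cosθ + √(L² − r² sin²θ), so v = −rω sinθ·[1 + r cosθ/√(L² − r² sin²θ)].
With r = 0.0116 m, L = 0.0478 m, θ = 104.8°: √(L² − r² sin²θ) = 0.046466 m.
v = −0.0116·247.4·0.96682·[1 + 0.0116·-0.25545/0.046466] = -2.598 m/s.
|v| = 2.598 m/s.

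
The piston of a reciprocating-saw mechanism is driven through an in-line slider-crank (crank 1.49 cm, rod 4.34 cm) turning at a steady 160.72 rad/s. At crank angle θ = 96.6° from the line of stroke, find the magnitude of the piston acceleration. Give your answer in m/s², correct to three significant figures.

181

ω = 160.7 rad/s
x(θ) = r cosθ + √(L² − r² sin²θ); with ω constant, a = ω²·d²x/dθ².
d²x/dθ² = −r cosθ − r²(cos2θ)/√u − r⁴ sin²2θ/(4u^{3/2}),  u = L² − r² sin²θ = 0.00166448 m².
Substituting r = 0.0149 m, L = 0.0434 m, θ = 96.6°: d²x/dθ² = +0.007001 m.
a = ω²·d²x/dθ² = (160.7)²·(+0.007001) = +180.84 m/s²;  |a| = 180.84 m/s².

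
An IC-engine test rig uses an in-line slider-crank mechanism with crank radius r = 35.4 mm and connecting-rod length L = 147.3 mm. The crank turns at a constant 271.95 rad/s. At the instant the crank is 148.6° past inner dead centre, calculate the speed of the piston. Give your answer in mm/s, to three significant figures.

3980

ω = 271.9 rad/s
For an in-line slider-crank, x = r cosθ + √(L² − r² sin²θ), so v = −rω sinθ·[1 + r cosθ/√(L² − r² sin²θ)].
With r = 0.0354 m, L = 0.1473 m, θ = 148.6°: √(L² − r² sin²θ) = 0.14614 m.
v = −0.0354·271.9·0.52101·[1 + 0.0354·-0.85355/0.14614] = -3.9787 m/s.
|v| = 3.9787 m/s = 3978.7 mm/s.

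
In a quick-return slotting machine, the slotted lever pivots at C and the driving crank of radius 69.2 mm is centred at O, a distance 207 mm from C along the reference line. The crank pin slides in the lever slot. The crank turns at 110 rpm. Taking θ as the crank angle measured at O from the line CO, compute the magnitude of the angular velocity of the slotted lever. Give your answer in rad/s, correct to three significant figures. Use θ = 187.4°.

5.64

ω = 11.52 rad/s (from 110 rpm).
Crank pin A relative to C: A = (d + r cosθ, r sinθ); lever angle φ = atan2(r sinθ, d + r cosθ).
Differentiating tanφ: φ̇ = rω(d cosθ + r)/(d² + r² + 2dr cosθ).
d² + r² + 2dr cosθ = |CA|² = 0.0192275 m²;  d cosθ + r = -0.13608 m.
|ω_lever| = |0.0692·11.52·-0.13608| / 0.0192275 = 5.6414 rad/s.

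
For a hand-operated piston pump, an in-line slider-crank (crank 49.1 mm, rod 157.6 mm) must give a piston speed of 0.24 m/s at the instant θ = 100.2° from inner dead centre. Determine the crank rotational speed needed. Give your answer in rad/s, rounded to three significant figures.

5.27

For an in-line slider-crank, |v_piston| = rω|sinθ|·[1 + r cosθ/√(L² − r² sin²θ)].
With r = 0.0491 m, L = 0.1576 m, θ = 100.2°: the bracketed kinematic factor |dx/dθ| = 0.045523 m.
ω = v/|dx/dθ| = 0.24/0.045523 = 5.2721 rad/s.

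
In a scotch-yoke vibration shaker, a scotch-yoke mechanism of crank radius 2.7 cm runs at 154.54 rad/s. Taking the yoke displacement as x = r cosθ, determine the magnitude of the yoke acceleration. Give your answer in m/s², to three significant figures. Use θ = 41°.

ω = 154.5 rad/s
x = r cosθ ⇒ ẍ = −rω² cosθ (ω constant).
|a| = rω²|cosθ| = 0.027·(154.5)²·|cos 41°| = 486.66 m/s².

487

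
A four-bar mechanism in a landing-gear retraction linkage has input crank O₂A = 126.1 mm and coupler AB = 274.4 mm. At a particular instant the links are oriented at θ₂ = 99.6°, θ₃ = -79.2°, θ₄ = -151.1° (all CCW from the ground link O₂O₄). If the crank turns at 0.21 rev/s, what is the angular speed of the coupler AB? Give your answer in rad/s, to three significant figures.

ω₂ = 1.319 rad/s (from 0.21 rev/s).
Differentiating the loop-closure r₂e^{iθ₂}+r₃e^{iθ₃}=r₁+r₄e^{iθ₄} gives r₂ω₂e^{iθ₂}+r₃ω₃e^{iθ₃}=r₄ω₄e^{iθ₄}.
Eliminating the other unknown: ω₃ = r₂ω₂ sin(θ₄−θ₂) / [r₃ sin(θ₃−θ₄)].
Numerator sine = +0.94380; denominator sine = +0.95052.
Result = 0.1261·1.319·(+0.94380) / (0.2744·(+0.95052)) = +0.60208 rad/s; magnitude 0.60208 rad/s.

0.602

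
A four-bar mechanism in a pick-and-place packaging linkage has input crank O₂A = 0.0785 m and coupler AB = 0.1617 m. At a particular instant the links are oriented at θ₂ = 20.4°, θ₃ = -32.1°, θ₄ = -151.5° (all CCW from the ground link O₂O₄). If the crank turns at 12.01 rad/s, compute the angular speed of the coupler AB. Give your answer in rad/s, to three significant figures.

0.943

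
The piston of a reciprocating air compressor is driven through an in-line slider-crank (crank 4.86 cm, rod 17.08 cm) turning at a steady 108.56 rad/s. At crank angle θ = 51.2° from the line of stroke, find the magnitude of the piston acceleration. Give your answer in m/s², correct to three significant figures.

ω = 108.6 rad/s
x(θ) = r cosθ + √(L² − r² sin²θ); with ω constant, a = ω²·d²x/dθ².
d²x/dθ² = −r cosθ − r²(cos2θ)/√u − r⁴ sin²2θ/(4u^{3/2}),  u = L² − r² sin²θ = 0.0277381 m².
Substituting r = 0.0486 m, L = 0.1708 m, θ = 51.2°: d²x/dθ² = -0.027696 m.
a = ω²·d²x/dθ² = (108.6)²·(-0.027696) = -326.4 m/s²;  |a| = 326.4 m/s².

326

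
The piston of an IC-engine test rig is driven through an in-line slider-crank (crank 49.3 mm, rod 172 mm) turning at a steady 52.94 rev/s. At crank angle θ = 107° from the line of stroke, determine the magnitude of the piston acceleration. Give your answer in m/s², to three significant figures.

2930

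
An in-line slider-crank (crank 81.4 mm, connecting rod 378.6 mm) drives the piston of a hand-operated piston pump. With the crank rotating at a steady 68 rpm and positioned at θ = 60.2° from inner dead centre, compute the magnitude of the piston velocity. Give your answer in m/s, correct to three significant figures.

ω = 2π·68/60 = 7.121 rad/s
For an in-line slider-crank, x = r cosθ + √(L² − r² sin²θ), so v = −rω sinθ·[1 + r cosθ/√(L² − r² sin²θ)].
With r = 0.0814 m, L = 0.3786 m, θ = 60.2°: √(L² − r² sin²θ) = 0.37195 m.
v = −0.0814·7.121·0.86777·[1 + 0.0814·0.49697/0.37195] = -0.5577 m/s.
|v| = 0.5577 m/s.

0.558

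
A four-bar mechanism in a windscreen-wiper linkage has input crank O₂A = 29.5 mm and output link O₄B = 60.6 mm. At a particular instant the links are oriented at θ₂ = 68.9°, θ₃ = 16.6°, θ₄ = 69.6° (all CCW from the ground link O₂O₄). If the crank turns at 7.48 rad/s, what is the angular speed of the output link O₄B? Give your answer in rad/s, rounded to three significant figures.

3.61

ω₂ = 7.48 rad/s
Differentiating the loop-closure r₂e^{iθ₂}+r₃e^{iθ₃}=r₁+r₄e^{iθ₄} gives r₂ω₂e^{iθ₂}+r₃ω₃e^{iθ₃}=r₄ω₄e^{iθ₄}.
Eliminating the other unknown: ω₄ = r₂ω₂ sin(θ₂−θ₃) / [r₄ sin(θ₄−θ₃)].
Numerator sine = +0.79122; denominator sine = +0.79864.
Result = 0.0295·7.48·(+0.79122) / (0.0606·(+0.79864)) = +3.6075 rad/s; magnitude 3.6075 rad/s.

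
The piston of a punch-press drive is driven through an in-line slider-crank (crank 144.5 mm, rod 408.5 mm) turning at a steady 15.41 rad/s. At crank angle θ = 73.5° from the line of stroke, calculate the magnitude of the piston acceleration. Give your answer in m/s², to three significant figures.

ω = 15.41 rad/s
x(θ) = r cosθ + √(L² − r² sin²θ); with ω constant, a = ω²·d²x/dθ².
d²x/dθ² = −r cosθ − r²(cos2θ)/√u − r⁴ sin²2θ/(4u^{3/2}),  u = L² − r² sin²θ = 0.147676 m².
Substituting r = 0.1445 m, L = 0.4085 m, θ = 73.5°: d²x/dθ² = +0.0039593 m.
a = ω²·d²x/dθ² = (15.41)²·(+0.0039593) = +0.94021 m/s²;  |a| = 0.94021 m/s².

0.940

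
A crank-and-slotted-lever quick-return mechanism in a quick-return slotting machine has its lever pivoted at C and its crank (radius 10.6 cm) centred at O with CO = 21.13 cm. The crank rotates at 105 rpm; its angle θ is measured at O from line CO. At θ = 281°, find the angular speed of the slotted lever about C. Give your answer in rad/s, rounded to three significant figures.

ω = 11 rad/s (from 105 rpm).
Crank pin A relative to C: A = (d + r cosθ, r sinθ); lever angle φ = atan2(r sinθ, d + r cosθ).
Differentiating tanφ: φ̇ = rω(d cosθ + r)/(d² + r² + 2dr cosθ).
d² + r² + 2dr cosθ = |CA|² = 0.0644311 m²;  d cosθ + r = +0.14632 m.
|ω_lever| = |0.106·11·+0.14632| / 0.0644311 = 2.6468 rad/s.

2.65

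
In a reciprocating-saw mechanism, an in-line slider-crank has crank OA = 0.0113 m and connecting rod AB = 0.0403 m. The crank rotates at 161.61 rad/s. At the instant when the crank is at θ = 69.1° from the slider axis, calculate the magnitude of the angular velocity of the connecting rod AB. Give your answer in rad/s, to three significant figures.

ω = 161.6 rad/s
The rod makes angle φ with the slider axis where L sinφ = r sinθ; differentiating, L cosφ·φ̇ = r ω cosθ.
L cosφ = √(L² − r² sin²θ) = 0.038893 m.
|ω_rod| = r ω |cosθ| / √(L² − r² sin²θ) = 0.0113·161.6·0.35674/0.038893 = 16.75 rad/s.

16.8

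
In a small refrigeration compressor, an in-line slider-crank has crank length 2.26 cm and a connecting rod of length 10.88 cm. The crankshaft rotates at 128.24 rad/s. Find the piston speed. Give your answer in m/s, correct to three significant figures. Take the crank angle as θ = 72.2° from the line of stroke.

ω = 128.2 rad/s
For an in-line slider-crank, x = r cosθ + √(L² − r² sin²θ), so v = −rω sinθ·[1 + r cosθ/√(L² − r² sin²θ)].
With r = 0.0226 m, L = 0.1088 m, θ = 72.2°: √(L² − r² sin²θ) = 0.10665 m.
v = −0.0226·128.2·0.95213·[1 + 0.0226·0.30570/0.10665] = -2.9382 m/s.
|v| = 2.9382 m/s.

2.94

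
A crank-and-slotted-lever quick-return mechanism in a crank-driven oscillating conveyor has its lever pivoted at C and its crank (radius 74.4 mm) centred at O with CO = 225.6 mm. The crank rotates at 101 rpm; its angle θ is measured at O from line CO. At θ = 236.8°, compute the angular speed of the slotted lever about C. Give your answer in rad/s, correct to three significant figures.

1.02

ω = 10.58 rad/s (from 101 rpm).
Crank pin A relative to C: A = (d + r cosθ, r sinθ); lever angle φ = atan2(r sinθ, d + r cosθ).
Differentiating tanφ: φ̇ = rω(d cosθ + r)/(d² + r² + 2dr cosθ).
d² + r² + 2dr cosθ = |CA|² = 0.0380494 m²;  d cosθ + r = -0.04913 m.
|ω_lever| = |0.0744·10.58·-0.04913| / 0.0380494 = 1.0161 rad/s.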